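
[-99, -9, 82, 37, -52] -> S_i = Random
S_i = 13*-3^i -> [13, -39, 117, -351, 1053]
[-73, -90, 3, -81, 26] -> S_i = Random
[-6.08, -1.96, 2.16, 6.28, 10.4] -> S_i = -6.08 + 4.12*i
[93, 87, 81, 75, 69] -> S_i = 93 + -6*i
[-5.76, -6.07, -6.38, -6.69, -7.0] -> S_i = -5.76 + -0.31*i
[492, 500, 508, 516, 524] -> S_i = 492 + 8*i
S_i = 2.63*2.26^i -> [2.63, 5.94, 13.43, 30.36, 68.61]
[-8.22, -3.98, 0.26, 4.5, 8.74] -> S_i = -8.22 + 4.24*i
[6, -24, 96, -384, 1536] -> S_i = 6*-4^i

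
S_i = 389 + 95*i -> [389, 484, 579, 674, 769]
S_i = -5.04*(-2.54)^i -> [-5.04, 12.8, -32.52, 82.59, -209.78]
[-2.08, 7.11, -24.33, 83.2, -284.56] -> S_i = -2.08*(-3.42)^i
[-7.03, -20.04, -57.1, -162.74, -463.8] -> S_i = -7.03*2.85^i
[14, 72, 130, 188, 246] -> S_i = 14 + 58*i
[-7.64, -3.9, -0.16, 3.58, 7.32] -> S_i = -7.64 + 3.74*i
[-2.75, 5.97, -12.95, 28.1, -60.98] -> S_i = -2.75*(-2.17)^i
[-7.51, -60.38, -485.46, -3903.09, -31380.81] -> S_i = -7.51*8.04^i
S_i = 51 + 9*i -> [51, 60, 69, 78, 87]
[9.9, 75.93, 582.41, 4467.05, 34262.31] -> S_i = 9.90*7.67^i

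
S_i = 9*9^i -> [9, 81, 729, 6561, 59049]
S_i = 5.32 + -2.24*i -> [5.32, 3.08, 0.84, -1.4, -3.64]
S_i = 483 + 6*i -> [483, 489, 495, 501, 507]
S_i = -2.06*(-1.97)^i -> [-2.06, 4.06, -7.99, 15.75, -31.03]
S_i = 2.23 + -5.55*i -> [2.23, -3.32, -8.87, -14.42, -19.97]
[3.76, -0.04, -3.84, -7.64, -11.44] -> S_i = 3.76 + -3.80*i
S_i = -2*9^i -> [-2, -18, -162, -1458, -13122]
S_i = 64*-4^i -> [64, -256, 1024, -4096, 16384]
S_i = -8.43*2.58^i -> [-8.43, -21.75, -56.11, -144.77, -373.51]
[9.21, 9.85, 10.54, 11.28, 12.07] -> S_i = 9.21*1.07^i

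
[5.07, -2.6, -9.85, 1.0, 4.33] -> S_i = Random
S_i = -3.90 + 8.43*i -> [-3.9, 4.53, 12.96, 21.39, 29.82]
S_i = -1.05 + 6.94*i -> [-1.05, 5.89, 12.83, 19.77, 26.71]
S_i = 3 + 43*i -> [3, 46, 89, 132, 175]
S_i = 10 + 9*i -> [10, 19, 28, 37, 46]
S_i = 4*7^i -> [4, 28, 196, 1372, 9604]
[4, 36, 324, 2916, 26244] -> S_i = 4*9^i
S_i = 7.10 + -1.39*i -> [7.1, 5.71, 4.32, 2.93, 1.54]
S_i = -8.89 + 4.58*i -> [-8.89, -4.31, 0.27, 4.85, 9.43]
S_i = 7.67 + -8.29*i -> [7.67, -0.62, -8.91, -17.2, -25.49]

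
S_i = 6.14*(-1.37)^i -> [6.14, -8.41, 11.52, -15.79, 21.63]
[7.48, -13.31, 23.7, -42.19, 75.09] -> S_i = 7.48*(-1.78)^i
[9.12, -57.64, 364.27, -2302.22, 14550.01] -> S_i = 9.12*(-6.32)^i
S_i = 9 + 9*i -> [9, 18, 27, 36, 45]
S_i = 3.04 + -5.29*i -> [3.04, -2.25, -7.54, -12.83, -18.12]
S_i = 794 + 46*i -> [794, 840, 886, 932, 978]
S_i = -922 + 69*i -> [-922, -853, -784, -715, -646]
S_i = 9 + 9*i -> [9, 18, 27, 36, 45]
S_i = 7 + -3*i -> [7, 4, 1, -2, -5]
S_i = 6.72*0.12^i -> [6.72, 0.81, 0.1, 0.01, 0.0]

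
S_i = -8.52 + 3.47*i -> [-8.52, -5.05, -1.58, 1.89, 5.36]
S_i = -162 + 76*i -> [-162, -86, -10, 66, 142]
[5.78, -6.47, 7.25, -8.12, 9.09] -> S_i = 5.78*(-1.12)^i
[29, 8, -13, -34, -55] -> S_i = 29 + -21*i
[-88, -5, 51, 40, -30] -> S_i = Random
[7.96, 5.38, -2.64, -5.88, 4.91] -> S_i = Random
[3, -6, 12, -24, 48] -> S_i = 3*-2^i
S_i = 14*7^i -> [14, 98, 686, 4802, 33614]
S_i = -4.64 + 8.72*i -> [-4.64, 4.08, 12.8, 21.52, 30.24]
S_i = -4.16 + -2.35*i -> [-4.16, -6.51, -8.86, -11.21, -13.56]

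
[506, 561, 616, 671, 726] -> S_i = 506 + 55*i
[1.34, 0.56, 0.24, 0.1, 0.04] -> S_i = 1.34*0.42^i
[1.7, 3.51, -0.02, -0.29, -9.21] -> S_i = Random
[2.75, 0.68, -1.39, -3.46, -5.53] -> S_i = 2.75 + -2.07*i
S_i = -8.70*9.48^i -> [-8.7, -82.48, -781.87, -7412.15, -70267.19]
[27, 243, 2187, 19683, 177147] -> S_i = 27*9^i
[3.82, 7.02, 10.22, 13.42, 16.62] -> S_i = 3.82 + 3.20*i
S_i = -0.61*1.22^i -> [-0.61, -0.74, -0.91, -1.11, -1.35]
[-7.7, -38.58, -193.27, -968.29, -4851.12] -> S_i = -7.70*5.01^i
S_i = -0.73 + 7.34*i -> [-0.73, 6.61, 13.95, 21.29, 28.63]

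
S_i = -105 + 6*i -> [-105, -99, -93, -87, -81]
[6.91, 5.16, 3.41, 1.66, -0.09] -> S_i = 6.91 + -1.75*i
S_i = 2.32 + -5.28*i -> [2.32, -2.96, -8.24, -13.52, -18.8]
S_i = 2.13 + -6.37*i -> [2.13, -4.24, -10.61, -16.98, -23.35]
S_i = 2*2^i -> [2, 4, 8, 16, 32]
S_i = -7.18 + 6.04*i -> [-7.18, -1.14, 4.9, 10.94, 16.98]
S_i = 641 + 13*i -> [641, 654, 667, 680, 693]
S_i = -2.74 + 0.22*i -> [-2.74, -2.52, -2.3, -2.08, -1.86]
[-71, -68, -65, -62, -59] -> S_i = -71 + 3*i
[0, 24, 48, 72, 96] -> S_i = 0 + 24*i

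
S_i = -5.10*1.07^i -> [-5.1, -5.46, -5.84, -6.25, -6.69]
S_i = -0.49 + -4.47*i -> [-0.49, -4.96, -9.43, -13.9, -18.37]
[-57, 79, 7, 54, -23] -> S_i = Random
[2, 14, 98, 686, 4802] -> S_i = 2*7^i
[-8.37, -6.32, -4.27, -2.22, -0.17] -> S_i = -8.37 + 2.05*i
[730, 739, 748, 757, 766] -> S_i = 730 + 9*i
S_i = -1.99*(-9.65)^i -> [-1.99, 19.2, -185.31, 1788.28, -17256.88]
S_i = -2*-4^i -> [-2, 8, -32, 128, -512]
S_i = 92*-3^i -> [92, -276, 828, -2484, 7452]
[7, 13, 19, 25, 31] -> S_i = 7 + 6*i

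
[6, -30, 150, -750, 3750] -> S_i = 6*-5^i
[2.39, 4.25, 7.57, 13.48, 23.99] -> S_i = 2.39*1.78^i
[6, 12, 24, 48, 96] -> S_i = 6*2^i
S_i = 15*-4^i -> [15, -60, 240, -960, 3840]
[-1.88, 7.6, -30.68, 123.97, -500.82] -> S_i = -1.88*(-4.04)^i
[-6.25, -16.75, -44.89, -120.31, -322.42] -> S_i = -6.25*2.68^i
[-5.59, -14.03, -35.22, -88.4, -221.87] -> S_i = -5.59*2.51^i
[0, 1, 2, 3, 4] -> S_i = 0 + 1*i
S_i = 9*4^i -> [9, 36, 144, 576, 2304]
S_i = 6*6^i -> [6, 36, 216, 1296, 7776]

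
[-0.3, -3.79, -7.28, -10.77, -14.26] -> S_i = -0.30 + -3.49*i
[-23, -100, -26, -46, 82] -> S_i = Random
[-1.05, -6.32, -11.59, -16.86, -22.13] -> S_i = -1.05 + -5.27*i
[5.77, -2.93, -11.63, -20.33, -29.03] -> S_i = 5.77 + -8.70*i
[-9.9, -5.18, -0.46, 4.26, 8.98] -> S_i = -9.90 + 4.72*i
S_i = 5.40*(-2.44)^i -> [5.4, -13.18, 32.15, -78.44, 191.4]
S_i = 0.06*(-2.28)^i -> [0.06, -0.14, 0.31, -0.71, 1.62]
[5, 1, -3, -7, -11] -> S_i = 5 + -4*i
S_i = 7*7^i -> [7, 49, 343, 2401, 16807]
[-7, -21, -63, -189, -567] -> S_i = -7*3^i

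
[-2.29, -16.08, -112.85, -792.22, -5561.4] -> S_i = -2.29*7.02^i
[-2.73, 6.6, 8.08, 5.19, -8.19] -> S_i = Random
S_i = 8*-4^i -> [8, -32, 128, -512, 2048]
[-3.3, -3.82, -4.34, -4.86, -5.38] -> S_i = -3.30 + -0.52*i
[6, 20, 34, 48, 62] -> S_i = 6 + 14*i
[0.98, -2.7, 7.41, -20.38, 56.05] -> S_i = 0.98*(-2.75)^i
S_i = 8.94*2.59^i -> [8.94, 23.15, 59.97, 155.32, 402.29]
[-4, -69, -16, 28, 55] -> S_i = Random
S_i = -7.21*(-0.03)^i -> [-7.21, 0.22, -0.01, 0.0, -0.0]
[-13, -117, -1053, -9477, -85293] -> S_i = -13*9^i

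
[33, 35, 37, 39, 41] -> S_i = 33 + 2*i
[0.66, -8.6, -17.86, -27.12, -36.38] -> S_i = 0.66 + -9.26*i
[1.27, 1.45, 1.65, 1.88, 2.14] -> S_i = 1.27*1.14^i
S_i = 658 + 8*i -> [658, 666, 674, 682, 690]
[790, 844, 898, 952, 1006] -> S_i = 790 + 54*i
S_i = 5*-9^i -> [5, -45, 405, -3645, 32805]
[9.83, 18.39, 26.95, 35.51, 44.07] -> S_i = 9.83 + 8.56*i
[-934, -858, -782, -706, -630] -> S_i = -934 + 76*i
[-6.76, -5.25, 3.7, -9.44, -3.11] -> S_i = Random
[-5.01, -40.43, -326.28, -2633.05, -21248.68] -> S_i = -5.01*8.07^i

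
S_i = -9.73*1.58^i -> [-9.73, -15.37, -24.29, -38.38, -60.64]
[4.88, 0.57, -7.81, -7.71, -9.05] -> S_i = Random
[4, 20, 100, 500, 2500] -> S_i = 4*5^i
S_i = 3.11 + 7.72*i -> [3.11, 10.83, 18.55, 26.27, 33.99]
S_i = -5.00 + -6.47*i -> [-5.0, -11.47, -17.94, -24.41, -30.88]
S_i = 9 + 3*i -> [9, 12, 15, 18, 21]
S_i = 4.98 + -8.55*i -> [4.98, -3.57, -12.12, -20.67, -29.22]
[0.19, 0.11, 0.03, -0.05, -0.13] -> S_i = 0.19 + -0.08*i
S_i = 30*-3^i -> [30, -90, 270, -810, 2430]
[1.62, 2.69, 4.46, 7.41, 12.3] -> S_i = 1.62*1.66^i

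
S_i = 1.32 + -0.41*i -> [1.32, 0.91, 0.5, 0.09, -0.32]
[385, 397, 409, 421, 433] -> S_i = 385 + 12*i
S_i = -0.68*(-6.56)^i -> [-0.68, 4.46, -29.26, 191.96, -1259.29]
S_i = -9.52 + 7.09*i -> [-9.52, -2.43, 4.66, 11.75, 18.84]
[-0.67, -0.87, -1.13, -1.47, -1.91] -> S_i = -0.67*1.30^i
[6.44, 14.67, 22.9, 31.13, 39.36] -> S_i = 6.44 + 8.23*i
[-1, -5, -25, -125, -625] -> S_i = -1*5^i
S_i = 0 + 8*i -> [0, 8, 16, 24, 32]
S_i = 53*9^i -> [53, 477, 4293, 38637, 347733]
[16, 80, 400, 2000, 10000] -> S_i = 16*5^i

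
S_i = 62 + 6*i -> [62, 68, 74, 80, 86]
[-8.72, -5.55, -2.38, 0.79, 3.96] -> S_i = -8.72 + 3.17*i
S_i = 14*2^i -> [14, 28, 56, 112, 224]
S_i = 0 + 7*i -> [0, 7, 14, 21, 28]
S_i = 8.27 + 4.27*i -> [8.27, 12.54, 16.81, 21.08, 25.35]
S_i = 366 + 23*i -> [366, 389, 412, 435, 458]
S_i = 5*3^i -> [5, 15, 45, 135, 405]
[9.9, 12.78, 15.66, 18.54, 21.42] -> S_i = 9.90 + 2.88*i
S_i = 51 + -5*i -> [51, 46, 41, 36, 31]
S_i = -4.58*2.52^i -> [-4.58, -11.54, -29.08, -73.29, -184.7]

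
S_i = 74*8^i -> [74, 592, 4736, 37888, 303104]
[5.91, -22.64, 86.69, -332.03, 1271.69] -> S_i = 5.91*(-3.83)^i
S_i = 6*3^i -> [6, 18, 54, 162, 486]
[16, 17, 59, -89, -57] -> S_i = Random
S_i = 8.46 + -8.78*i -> [8.46, -0.32, -9.1, -17.88, -26.66]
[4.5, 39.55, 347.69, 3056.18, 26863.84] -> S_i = 4.50*8.79^i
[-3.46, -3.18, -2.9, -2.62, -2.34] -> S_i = -3.46 + 0.28*i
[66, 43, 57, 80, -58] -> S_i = Random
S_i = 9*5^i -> [9, 45, 225, 1125, 5625]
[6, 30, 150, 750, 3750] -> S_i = 6*5^i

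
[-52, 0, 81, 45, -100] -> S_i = Random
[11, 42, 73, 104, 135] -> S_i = 11 + 31*i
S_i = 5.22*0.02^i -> [5.22, 0.1, 0.0, 0.0, 0.0]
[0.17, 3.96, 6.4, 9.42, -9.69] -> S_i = Random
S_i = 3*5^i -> [3, 15, 75, 375, 1875]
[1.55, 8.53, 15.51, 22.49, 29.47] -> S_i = 1.55 + 6.98*i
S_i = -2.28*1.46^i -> [-2.28, -3.33, -4.86, -7.1, -10.36]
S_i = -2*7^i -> [-2, -14, -98, -686, -4802]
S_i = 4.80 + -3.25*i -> [4.8, 1.55, -1.7, -4.95, -8.2]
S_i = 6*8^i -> [6, 48, 384, 3072, 24576]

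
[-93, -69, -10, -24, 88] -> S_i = Random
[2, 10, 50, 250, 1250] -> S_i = 2*5^i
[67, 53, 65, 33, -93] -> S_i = Random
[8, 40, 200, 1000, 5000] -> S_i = 8*5^i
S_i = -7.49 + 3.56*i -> [-7.49, -3.93, -0.37, 3.19, 6.75]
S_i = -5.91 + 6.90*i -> [-5.91, 0.99, 7.89, 14.79, 21.69]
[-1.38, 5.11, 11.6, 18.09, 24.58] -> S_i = -1.38 + 6.49*i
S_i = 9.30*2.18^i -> [9.3, 20.27, 44.2, 96.35, 210.04]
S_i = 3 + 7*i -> [3, 10, 17, 24, 31]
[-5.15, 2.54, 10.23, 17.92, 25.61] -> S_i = -5.15 + 7.69*i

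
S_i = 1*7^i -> [1, 7, 49, 343, 2401]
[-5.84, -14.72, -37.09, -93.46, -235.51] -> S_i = -5.84*2.52^i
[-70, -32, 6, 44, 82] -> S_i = -70 + 38*i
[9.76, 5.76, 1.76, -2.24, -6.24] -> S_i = 9.76 + -4.00*i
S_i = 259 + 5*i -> [259, 264, 269, 274, 279]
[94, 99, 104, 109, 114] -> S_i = 94 + 5*i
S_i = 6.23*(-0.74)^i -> [6.23, -4.61, 3.41, -2.52, 1.87]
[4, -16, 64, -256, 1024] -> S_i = 4*-4^i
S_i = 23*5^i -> [23, 115, 575, 2875, 14375]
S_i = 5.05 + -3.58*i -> [5.05, 1.47, -2.11, -5.69, -9.27]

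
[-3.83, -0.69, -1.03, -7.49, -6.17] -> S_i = Random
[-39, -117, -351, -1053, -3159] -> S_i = -39*3^i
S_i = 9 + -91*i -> [9, -82, -173, -264, -355]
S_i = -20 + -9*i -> [-20, -29, -38, -47, -56]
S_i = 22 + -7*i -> [22, 15, 8, 1, -6]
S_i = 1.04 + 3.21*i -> [1.04, 4.25, 7.46, 10.67, 13.88]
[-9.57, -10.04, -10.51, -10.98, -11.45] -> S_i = -9.57 + -0.47*i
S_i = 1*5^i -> [1, 5, 25, 125, 625]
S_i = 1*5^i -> [1, 5, 25, 125, 625]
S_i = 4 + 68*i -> [4, 72, 140, 208, 276]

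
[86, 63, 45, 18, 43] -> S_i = Random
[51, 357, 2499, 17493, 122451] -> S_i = 51*7^i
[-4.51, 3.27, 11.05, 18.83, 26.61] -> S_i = -4.51 + 7.78*i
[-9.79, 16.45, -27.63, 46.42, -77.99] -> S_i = -9.79*(-1.68)^i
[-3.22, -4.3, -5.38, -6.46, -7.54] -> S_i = -3.22 + -1.08*i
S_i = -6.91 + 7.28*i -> [-6.91, 0.37, 7.65, 14.93, 22.21]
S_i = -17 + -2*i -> [-17, -19, -21, -23, -25]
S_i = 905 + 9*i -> [905, 914, 923, 932, 941]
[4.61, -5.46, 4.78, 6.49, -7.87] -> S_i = Random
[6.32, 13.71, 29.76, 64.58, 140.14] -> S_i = 6.32*2.17^i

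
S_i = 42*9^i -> [42, 378, 3402, 30618, 275562]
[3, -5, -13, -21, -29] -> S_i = 3 + -8*i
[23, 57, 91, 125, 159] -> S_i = 23 + 34*i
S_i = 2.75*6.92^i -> [2.75, 19.03, 131.69, 911.28, 6306.05]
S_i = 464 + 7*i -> [464, 471, 478, 485, 492]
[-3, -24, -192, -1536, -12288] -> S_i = -3*8^i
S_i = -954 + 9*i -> [-954, -945, -936, -927, -918]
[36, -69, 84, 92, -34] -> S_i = Random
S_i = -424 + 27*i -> [-424, -397, -370, -343, -316]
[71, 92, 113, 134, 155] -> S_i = 71 + 21*i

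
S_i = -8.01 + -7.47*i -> [-8.01, -15.48, -22.95, -30.42, -37.89]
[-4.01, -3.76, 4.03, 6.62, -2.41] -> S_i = Random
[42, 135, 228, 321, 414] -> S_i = 42 + 93*i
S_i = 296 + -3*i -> [296, 293, 290, 287, 284]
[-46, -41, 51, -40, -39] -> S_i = Random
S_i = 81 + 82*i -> [81, 163, 245, 327, 409]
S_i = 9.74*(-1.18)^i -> [9.74, -11.49, 13.56, -16.0, 18.88]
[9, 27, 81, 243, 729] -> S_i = 9*3^i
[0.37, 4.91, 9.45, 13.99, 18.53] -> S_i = 0.37 + 4.54*i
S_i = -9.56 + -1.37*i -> [-9.56, -10.93, -12.3, -13.67, -15.04]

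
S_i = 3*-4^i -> [3, -12, 48, -192, 768]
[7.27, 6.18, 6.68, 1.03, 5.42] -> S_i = Random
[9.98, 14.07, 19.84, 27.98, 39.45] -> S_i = 9.98*1.41^i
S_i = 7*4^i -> [7, 28, 112, 448, 1792]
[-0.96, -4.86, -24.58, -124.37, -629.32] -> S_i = -0.96*5.06^i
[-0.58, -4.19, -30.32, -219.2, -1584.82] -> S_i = -0.58*7.23^i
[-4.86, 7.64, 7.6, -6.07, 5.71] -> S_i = Random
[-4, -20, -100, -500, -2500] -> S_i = -4*5^i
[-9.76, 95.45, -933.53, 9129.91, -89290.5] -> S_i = -9.76*(-9.78)^i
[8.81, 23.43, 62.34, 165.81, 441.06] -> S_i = 8.81*2.66^i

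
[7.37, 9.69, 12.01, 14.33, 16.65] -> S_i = 7.37 + 2.32*i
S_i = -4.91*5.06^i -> [-4.91, -24.84, -125.71, -636.11, -3218.72]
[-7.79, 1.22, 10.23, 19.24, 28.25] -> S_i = -7.79 + 9.01*i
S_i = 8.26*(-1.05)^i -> [8.26, -8.67, 9.11, -9.56, 10.04]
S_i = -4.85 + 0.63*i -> [-4.85, -4.22, -3.59, -2.96, -2.33]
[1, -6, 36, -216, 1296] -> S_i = 1*-6^i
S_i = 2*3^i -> [2, 6, 18, 54, 162]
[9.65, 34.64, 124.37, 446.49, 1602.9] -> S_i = 9.65*3.59^i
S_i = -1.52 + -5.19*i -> [-1.52, -6.71, -11.9, -17.09, -22.28]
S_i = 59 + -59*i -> [59, 0, -59, -118, -177]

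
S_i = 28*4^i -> [28, 112, 448, 1792, 7168]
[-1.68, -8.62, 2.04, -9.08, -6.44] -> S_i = Random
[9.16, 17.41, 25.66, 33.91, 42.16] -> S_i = 9.16 + 8.25*i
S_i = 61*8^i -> [61, 488, 3904, 31232, 249856]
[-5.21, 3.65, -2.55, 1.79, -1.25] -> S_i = -5.21*(-0.70)^i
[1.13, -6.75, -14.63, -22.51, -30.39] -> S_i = 1.13 + -7.88*i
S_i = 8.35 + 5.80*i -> [8.35, 14.15, 19.95, 25.75, 31.55]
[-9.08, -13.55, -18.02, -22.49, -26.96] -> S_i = -9.08 + -4.47*i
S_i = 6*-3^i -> [6, -18, 54, -162, 486]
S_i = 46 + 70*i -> [46, 116, 186, 256, 326]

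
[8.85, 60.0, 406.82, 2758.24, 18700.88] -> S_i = 8.85*6.78^i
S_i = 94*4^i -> [94, 376, 1504, 6016, 24064]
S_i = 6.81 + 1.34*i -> [6.81, 8.15, 9.49, 10.83, 12.17]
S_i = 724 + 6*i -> [724, 730, 736, 742, 748]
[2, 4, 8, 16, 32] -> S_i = 2*2^i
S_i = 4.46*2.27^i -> [4.46, 10.12, 22.98, 52.17, 118.42]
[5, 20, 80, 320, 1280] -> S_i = 5*4^i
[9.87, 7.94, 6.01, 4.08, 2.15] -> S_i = 9.87 + -1.93*i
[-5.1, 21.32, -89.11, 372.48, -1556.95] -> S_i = -5.10*(-4.18)^i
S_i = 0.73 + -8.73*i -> [0.73, -8.0, -16.73, -25.46, -34.19]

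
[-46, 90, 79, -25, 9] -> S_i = Random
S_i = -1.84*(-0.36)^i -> [-1.84, 0.66, -0.24, 0.09, -0.03]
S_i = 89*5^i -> [89, 445, 2225, 11125, 55625]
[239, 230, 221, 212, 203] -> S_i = 239 + -9*i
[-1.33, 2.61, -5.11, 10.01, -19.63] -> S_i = -1.33*(-1.96)^i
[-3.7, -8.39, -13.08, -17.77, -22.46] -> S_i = -3.70 + -4.69*i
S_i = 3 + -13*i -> [3, -10, -23, -36, -49]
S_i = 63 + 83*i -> [63, 146, 229, 312, 395]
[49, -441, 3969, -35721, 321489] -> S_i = 49*-9^i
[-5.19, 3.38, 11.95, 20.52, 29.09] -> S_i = -5.19 + 8.57*i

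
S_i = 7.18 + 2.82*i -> [7.18, 10.0, 12.82, 15.64, 18.46]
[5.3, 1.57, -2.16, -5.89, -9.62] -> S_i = 5.30 + -3.73*i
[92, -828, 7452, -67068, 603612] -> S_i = 92*-9^i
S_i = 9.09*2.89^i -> [9.09, 26.27, 75.92, 219.41, 634.1]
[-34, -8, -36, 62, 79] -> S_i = Random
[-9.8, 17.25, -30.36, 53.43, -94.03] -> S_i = -9.80*(-1.76)^i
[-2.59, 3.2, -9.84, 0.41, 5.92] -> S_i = Random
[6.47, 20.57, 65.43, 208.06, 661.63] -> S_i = 6.47*3.18^i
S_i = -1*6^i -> [-1, -6, -36, -216, -1296]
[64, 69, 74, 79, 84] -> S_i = 64 + 5*i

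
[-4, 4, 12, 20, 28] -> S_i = -4 + 8*i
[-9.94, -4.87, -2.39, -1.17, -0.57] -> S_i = -9.94*0.49^i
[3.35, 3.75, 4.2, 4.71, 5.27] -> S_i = 3.35*1.12^i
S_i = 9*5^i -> [9, 45, 225, 1125, 5625]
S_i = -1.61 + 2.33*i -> [-1.61, 0.72, 3.05, 5.38, 7.71]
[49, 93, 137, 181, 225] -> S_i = 49 + 44*i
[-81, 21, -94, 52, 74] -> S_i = Random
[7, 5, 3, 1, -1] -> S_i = 7 + -2*i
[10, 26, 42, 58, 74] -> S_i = 10 + 16*i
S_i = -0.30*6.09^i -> [-0.3, -1.83, -11.13, -67.76, -412.66]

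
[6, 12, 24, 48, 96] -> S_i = 6*2^i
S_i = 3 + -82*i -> [3, -79, -161, -243, -325]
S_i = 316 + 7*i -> [316, 323, 330, 337, 344]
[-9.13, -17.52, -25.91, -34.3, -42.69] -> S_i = -9.13 + -8.39*i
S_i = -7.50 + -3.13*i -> [-7.5, -10.63, -13.76, -16.89, -20.02]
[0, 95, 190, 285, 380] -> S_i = 0 + 95*i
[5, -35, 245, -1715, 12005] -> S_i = 5*-7^i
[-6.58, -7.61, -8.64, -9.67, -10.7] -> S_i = -6.58 + -1.03*i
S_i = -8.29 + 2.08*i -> [-8.29, -6.21, -4.13, -2.05, 0.03]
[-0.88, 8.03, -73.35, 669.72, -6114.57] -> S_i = -0.88*(-9.13)^i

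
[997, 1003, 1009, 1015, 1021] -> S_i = 997 + 6*i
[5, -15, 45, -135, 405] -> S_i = 5*-3^i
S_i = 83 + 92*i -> [83, 175, 267, 359, 451]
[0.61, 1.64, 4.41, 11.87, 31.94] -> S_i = 0.61*2.69^i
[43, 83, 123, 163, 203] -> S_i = 43 + 40*i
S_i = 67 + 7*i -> [67, 74, 81, 88, 95]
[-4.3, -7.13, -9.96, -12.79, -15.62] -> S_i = -4.30 + -2.83*i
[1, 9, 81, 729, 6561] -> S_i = 1*9^i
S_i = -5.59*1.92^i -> [-5.59, -10.73, -20.61, -39.57, -75.97]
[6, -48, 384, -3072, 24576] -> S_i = 6*-8^i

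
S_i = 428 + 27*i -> [428, 455, 482, 509, 536]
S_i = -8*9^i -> [-8, -72, -648, -5832, -52488]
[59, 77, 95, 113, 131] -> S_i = 59 + 18*i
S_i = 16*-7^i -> [16, -112, 784, -5488, 38416]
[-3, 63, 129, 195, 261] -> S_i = -3 + 66*i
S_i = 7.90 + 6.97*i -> [7.9, 14.87, 21.84, 28.81, 35.78]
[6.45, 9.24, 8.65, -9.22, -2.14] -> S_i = Random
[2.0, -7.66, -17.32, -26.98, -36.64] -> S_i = 2.00 + -9.66*i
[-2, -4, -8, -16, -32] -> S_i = -2*2^i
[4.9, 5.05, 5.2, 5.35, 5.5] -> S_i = 4.90 + 0.15*i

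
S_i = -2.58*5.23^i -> [-2.58, -13.49, -70.57, -369.08, -1930.31]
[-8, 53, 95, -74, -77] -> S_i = Random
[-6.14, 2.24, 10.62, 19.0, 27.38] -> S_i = -6.14 + 8.38*i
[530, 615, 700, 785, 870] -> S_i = 530 + 85*i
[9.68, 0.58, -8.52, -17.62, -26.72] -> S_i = 9.68 + -9.10*i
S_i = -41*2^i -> [-41, -82, -164, -328, -656]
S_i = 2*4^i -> [2, 8, 32, 128, 512]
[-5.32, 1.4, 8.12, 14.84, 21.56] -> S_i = -5.32 + 6.72*i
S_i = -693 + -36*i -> [-693, -729, -765, -801, -837]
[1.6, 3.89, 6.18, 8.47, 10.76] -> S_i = 1.60 + 2.29*i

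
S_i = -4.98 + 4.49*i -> [-4.98, -0.49, 4.0, 8.49, 12.98]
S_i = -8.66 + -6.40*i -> [-8.66, -15.06, -21.46, -27.86, -34.26]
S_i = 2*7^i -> [2, 14, 98, 686, 4802]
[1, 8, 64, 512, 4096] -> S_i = 1*8^i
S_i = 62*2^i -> [62, 124, 248, 496, 992]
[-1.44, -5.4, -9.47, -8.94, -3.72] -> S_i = Random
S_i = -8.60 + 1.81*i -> [-8.6, -6.79, -4.98, -3.17, -1.36]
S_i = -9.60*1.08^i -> [-9.6, -10.37, -11.2, -12.09, -13.06]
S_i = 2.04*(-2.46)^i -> [2.04, -5.02, 12.35, -30.37, 74.71]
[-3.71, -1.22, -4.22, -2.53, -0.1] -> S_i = Random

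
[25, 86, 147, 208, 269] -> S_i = 25 + 61*i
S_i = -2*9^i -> [-2, -18, -162, -1458, -13122]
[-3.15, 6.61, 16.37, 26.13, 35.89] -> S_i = -3.15 + 9.76*i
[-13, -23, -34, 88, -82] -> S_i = Random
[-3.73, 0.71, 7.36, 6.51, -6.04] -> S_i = Random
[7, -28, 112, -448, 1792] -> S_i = 7*-4^i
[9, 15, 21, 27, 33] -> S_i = 9 + 6*i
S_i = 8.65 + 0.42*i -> [8.65, 9.07, 9.49, 9.91, 10.33]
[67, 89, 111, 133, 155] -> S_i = 67 + 22*i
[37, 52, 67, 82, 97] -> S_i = 37 + 15*i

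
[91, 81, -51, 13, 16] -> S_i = Random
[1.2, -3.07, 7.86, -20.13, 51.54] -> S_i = 1.20*(-2.56)^i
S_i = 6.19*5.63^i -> [6.19, 34.85, 196.2, 1104.63, 6219.05]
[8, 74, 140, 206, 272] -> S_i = 8 + 66*i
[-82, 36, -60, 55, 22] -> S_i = Random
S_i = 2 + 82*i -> [2, 84, 166, 248, 330]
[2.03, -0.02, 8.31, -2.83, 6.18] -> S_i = Random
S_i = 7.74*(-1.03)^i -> [7.74, -7.97, 8.21, -8.46, 8.71]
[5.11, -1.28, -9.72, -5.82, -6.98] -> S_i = Random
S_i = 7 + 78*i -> [7, 85, 163, 241, 319]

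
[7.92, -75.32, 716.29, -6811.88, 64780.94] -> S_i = 7.92*(-9.51)^i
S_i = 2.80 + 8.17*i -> [2.8, 10.97, 19.14, 27.31, 35.48]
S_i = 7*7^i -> [7, 49, 343, 2401, 16807]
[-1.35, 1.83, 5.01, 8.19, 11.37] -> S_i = -1.35 + 3.18*i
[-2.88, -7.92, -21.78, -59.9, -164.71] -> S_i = -2.88*2.75^i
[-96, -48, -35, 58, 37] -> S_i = Random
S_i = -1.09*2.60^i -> [-1.09, -2.83, -7.37, -19.16, -49.81]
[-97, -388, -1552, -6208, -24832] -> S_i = -97*4^i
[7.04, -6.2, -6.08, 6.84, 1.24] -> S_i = Random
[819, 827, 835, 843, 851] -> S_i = 819 + 8*i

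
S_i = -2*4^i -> [-2, -8, -32, -128, -512]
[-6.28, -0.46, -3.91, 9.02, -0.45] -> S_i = Random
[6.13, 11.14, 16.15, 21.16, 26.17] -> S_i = 6.13 + 5.01*i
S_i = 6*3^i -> [6, 18, 54, 162, 486]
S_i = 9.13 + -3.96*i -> [9.13, 5.17, 1.21, -2.75, -6.71]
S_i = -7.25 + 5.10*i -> [-7.25, -2.15, 2.95, 8.05, 13.15]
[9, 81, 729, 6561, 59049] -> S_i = 9*9^i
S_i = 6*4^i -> [6, 24, 96, 384, 1536]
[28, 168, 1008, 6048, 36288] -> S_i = 28*6^i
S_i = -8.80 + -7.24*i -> [-8.8, -16.04, -23.28, -30.52, -37.76]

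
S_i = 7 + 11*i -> [7, 18, 29, 40, 51]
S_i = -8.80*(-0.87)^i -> [-8.8, 7.66, -6.66, 5.79, -5.04]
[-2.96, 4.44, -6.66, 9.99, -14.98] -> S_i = -2.96*(-1.50)^i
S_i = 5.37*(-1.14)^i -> [5.37, -6.12, 6.98, -7.96, 9.07]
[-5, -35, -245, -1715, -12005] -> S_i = -5*7^i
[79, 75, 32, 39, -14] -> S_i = Random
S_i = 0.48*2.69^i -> [0.48, 1.29, 3.47, 9.34, 25.13]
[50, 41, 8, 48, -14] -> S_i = Random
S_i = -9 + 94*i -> [-9, 85, 179, 273, 367]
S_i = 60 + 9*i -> [60, 69, 78, 87, 96]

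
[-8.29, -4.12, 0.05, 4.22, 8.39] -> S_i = -8.29 + 4.17*i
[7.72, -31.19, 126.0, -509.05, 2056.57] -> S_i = 7.72*(-4.04)^i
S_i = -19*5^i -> [-19, -95, -475, -2375, -11875]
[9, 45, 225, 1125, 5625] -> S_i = 9*5^i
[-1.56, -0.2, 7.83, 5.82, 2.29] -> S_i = Random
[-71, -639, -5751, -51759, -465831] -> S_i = -71*9^i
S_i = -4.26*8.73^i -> [-4.26, -37.19, -324.67, -2834.34, -24743.81]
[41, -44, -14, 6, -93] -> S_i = Random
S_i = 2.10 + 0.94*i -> [2.1, 3.04, 3.98, 4.92, 5.86]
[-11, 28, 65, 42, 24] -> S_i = Random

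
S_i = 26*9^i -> [26, 234, 2106, 18954, 170586]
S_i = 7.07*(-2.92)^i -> [7.07, -20.64, 60.28, -176.02, 513.99]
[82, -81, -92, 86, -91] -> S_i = Random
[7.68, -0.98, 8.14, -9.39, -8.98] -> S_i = Random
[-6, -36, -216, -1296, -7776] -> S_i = -6*6^i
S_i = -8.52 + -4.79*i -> [-8.52, -13.31, -18.1, -22.89, -27.68]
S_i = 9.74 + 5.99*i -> [9.74, 15.73, 21.72, 27.71, 33.7]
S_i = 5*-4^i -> [5, -20, 80, -320, 1280]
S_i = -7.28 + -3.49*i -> [-7.28, -10.77, -14.26, -17.75, -21.24]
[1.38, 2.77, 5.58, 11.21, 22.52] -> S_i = 1.38*2.01^i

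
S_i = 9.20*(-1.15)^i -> [9.2, -10.58, 12.17, -13.99, 16.09]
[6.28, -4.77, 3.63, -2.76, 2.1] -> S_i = 6.28*(-0.76)^i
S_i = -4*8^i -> [-4, -32, -256, -2048, -16384]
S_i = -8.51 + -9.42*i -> [-8.51, -17.93, -27.35, -36.77, -46.19]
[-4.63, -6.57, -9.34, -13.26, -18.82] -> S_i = -4.63*1.42^i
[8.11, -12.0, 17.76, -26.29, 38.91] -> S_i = 8.11*(-1.48)^i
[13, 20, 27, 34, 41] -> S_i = 13 + 7*i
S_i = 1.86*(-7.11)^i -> [1.86, -13.22, 94.03, -668.53, 4753.26]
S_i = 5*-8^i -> [5, -40, 320, -2560, 20480]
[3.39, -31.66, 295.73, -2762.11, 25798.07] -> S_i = 3.39*(-9.34)^i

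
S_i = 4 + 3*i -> [4, 7, 10, 13, 16]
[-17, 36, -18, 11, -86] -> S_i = Random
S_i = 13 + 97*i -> [13, 110, 207, 304, 401]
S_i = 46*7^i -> [46, 322, 2254, 15778, 110446]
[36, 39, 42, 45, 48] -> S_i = 36 + 3*i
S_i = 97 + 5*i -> [97, 102, 107, 112, 117]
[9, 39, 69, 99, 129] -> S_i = 9 + 30*i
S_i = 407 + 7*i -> [407, 414, 421, 428, 435]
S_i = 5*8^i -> [5, 40, 320, 2560, 20480]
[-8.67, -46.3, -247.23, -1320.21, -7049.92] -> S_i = -8.67*5.34^i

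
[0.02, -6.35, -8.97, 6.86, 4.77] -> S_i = Random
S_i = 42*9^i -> [42, 378, 3402, 30618, 275562]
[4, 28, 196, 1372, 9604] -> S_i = 4*7^i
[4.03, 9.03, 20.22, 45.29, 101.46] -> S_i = 4.03*2.24^i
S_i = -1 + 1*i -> [-1, 0, 1, 2, 3]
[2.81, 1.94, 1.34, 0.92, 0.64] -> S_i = 2.81*0.69^i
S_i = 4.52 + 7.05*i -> [4.52, 11.57, 18.62, 25.67, 32.72]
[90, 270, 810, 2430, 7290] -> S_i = 90*3^i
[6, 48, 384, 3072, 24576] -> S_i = 6*8^i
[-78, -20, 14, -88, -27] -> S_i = Random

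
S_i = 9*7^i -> [9, 63, 441, 3087, 21609]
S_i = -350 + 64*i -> [-350, -286, -222, -158, -94]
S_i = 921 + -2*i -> [921, 919, 917, 915, 913]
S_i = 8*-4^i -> [8, -32, 128, -512, 2048]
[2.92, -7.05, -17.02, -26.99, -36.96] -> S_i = 2.92 + -9.97*i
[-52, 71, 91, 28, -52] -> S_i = Random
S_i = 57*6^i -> [57, 342, 2052, 12312, 73872]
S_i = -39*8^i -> [-39, -312, -2496, -19968, -159744]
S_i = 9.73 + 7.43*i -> [9.73, 17.16, 24.59, 32.02, 39.45]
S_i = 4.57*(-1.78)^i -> [4.57, -8.13, 14.48, -25.77, 45.88]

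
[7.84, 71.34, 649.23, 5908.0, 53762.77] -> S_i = 7.84*9.10^i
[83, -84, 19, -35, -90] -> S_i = Random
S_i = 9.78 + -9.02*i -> [9.78, 0.76, -8.26, -17.28, -26.3]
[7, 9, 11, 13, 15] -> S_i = 7 + 2*i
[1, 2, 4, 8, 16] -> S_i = 1*2^i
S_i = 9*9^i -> [9, 81, 729, 6561, 59049]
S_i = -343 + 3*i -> [-343, -340, -337, -334, -331]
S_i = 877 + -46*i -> [877, 831, 785, 739, 693]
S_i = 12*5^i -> [12, 60, 300, 1500, 7500]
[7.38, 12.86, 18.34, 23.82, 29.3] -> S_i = 7.38 + 5.48*i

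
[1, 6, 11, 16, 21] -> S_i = 1 + 5*i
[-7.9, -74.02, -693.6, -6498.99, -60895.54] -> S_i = -7.90*9.37^i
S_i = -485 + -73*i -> [-485, -558, -631, -704, -777]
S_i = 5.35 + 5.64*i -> [5.35, 10.99, 16.63, 22.27, 27.91]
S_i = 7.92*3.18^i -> [7.92, 25.19, 80.09, 254.69, 809.9]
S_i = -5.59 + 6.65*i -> [-5.59, 1.06, 7.71, 14.36, 21.01]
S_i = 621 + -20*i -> [621, 601, 581, 561, 541]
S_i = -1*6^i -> [-1, -6, -36, -216, -1296]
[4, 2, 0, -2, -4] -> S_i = 4 + -2*i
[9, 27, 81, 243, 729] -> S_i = 9*3^i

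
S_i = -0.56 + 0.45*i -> [-0.56, -0.11, 0.34, 0.79, 1.24]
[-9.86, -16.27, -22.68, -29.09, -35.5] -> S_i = -9.86 + -6.41*i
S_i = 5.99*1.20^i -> [5.99, 7.19, 8.63, 10.35, 12.42]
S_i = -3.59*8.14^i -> [-3.59, -29.22, -237.87, -1936.28, -15761.3]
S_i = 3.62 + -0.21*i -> [3.62, 3.41, 3.2, 2.99, 2.78]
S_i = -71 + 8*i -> [-71, -63, -55, -47, -39]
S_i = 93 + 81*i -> [93, 174, 255, 336, 417]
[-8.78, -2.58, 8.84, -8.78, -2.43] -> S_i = Random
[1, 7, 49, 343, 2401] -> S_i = 1*7^i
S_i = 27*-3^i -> [27, -81, 243, -729, 2187]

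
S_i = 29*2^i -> [29, 58, 116, 232, 464]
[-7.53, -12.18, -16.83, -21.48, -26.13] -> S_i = -7.53 + -4.65*i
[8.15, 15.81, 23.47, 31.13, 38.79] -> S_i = 8.15 + 7.66*i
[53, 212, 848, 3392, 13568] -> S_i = 53*4^i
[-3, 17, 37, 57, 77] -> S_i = -3 + 20*i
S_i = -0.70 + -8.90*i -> [-0.7, -9.6, -18.5, -27.4, -36.3]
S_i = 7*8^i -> [7, 56, 448, 3584, 28672]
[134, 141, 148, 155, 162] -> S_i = 134 + 7*i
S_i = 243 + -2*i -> [243, 241, 239, 237, 235]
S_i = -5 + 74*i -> [-5, 69, 143, 217, 291]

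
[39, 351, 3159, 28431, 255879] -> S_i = 39*9^i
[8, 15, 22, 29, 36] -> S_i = 8 + 7*i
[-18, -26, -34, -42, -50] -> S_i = -18 + -8*i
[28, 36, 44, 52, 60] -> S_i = 28 + 8*i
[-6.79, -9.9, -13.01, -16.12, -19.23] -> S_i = -6.79 + -3.11*i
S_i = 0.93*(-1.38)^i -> [0.93, -1.28, 1.77, -2.44, 3.37]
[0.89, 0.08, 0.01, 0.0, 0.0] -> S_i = 0.89*0.09^i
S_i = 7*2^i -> [7, 14, 28, 56, 112]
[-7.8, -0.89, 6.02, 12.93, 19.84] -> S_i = -7.80 + 6.91*i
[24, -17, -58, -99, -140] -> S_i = 24 + -41*i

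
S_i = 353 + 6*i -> [353, 359, 365, 371, 377]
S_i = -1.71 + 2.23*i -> [-1.71, 0.52, 2.75, 4.98, 7.21]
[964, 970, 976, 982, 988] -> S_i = 964 + 6*i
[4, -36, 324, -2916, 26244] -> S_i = 4*-9^i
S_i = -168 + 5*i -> [-168, -163, -158, -153, -148]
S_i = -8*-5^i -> [-8, 40, -200, 1000, -5000]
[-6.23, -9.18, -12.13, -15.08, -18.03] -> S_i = -6.23 + -2.95*i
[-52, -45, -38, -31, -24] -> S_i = -52 + 7*i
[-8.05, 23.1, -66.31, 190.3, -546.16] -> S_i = -8.05*(-2.87)^i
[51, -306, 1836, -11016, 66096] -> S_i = 51*-6^i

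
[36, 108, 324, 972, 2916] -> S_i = 36*3^i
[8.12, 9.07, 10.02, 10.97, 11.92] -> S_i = 8.12 + 0.95*i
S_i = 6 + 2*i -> [6, 8, 10, 12, 14]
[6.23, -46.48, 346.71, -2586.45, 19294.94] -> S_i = 6.23*(-7.46)^i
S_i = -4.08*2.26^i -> [-4.08, -9.22, -20.84, -47.1, -106.44]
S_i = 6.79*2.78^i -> [6.79, 18.88, 52.48, 145.88, 405.55]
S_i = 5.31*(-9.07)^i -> [5.31, -48.16, 436.83, -3962.02, 35935.5]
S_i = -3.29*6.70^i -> [-3.29, -22.04, -147.69, -989.51, -6629.72]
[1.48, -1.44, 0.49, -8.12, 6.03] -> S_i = Random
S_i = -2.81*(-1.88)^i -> [-2.81, 5.28, -9.93, 18.67, -35.1]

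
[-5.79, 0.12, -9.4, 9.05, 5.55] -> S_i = Random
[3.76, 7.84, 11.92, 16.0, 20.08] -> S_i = 3.76 + 4.08*i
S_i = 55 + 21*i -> [55, 76, 97, 118, 139]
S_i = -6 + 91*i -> [-6, 85, 176, 267, 358]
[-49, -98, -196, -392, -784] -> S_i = -49*2^i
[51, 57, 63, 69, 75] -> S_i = 51 + 6*i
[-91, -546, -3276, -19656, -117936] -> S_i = -91*6^i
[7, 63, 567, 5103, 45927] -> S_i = 7*9^i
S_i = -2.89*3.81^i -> [-2.89, -11.01, -41.95, -159.84, -608.97]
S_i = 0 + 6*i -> [0, 6, 12, 18, 24]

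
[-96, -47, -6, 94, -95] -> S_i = Random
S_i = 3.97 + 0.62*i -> [3.97, 4.59, 5.21, 5.83, 6.45]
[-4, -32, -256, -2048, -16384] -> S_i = -4*8^i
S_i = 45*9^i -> [45, 405, 3645, 32805, 295245]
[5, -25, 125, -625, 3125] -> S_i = 5*-5^i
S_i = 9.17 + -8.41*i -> [9.17, 0.76, -7.65, -16.06, -24.47]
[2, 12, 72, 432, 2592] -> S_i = 2*6^i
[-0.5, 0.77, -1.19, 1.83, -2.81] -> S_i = -0.50*(-1.54)^i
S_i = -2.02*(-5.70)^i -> [-2.02, 11.51, -65.63, 374.09, -2132.31]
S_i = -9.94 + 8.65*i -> [-9.94, -1.29, 7.36, 16.01, 24.66]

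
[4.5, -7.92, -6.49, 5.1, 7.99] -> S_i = Random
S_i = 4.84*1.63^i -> [4.84, 7.89, 12.86, 20.96, 34.17]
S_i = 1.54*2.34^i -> [1.54, 3.6, 8.43, 19.73, 46.17]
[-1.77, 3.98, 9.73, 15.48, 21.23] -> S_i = -1.77 + 5.75*i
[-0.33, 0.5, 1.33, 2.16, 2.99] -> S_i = -0.33 + 0.83*i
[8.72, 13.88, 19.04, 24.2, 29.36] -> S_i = 8.72 + 5.16*i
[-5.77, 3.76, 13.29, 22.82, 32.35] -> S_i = -5.77 + 9.53*i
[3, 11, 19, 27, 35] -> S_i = 3 + 8*i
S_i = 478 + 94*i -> [478, 572, 666, 760, 854]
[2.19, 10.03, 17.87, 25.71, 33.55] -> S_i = 2.19 + 7.84*i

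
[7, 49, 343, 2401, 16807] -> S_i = 7*7^i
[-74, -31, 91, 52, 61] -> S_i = Random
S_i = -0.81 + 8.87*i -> [-0.81, 8.06, 16.93, 25.8, 34.67]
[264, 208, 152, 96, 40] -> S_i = 264 + -56*i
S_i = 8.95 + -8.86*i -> [8.95, 0.09, -8.77, -17.63, -26.49]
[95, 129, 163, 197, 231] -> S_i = 95 + 34*i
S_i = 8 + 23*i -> [8, 31, 54, 77, 100]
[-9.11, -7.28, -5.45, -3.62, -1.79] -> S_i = -9.11 + 1.83*i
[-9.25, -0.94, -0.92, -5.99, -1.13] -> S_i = Random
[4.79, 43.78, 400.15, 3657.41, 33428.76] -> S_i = 4.79*9.14^i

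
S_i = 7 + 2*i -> [7, 9, 11, 13, 15]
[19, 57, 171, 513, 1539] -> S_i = 19*3^i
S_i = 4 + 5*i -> [4, 9, 14, 19, 24]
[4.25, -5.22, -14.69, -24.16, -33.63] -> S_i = 4.25 + -9.47*i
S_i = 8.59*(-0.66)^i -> [8.59, -5.67, 3.74, -2.47, 1.63]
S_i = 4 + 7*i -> [4, 11, 18, 25, 32]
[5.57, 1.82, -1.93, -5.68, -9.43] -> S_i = 5.57 + -3.75*i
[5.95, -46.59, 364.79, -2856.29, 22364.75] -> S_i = 5.95*(-7.83)^i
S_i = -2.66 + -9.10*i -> [-2.66, -11.76, -20.86, -29.96, -39.06]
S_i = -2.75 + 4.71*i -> [-2.75, 1.96, 6.67, 11.38, 16.09]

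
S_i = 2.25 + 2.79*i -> [2.25, 5.04, 7.83, 10.62, 13.41]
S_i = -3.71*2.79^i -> [-3.71, -10.35, -28.88, -80.57, -224.8]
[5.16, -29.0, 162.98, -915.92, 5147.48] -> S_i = 5.16*(-5.62)^i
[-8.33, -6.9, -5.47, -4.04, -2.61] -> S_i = -8.33 + 1.43*i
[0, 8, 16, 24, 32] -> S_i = 0 + 8*i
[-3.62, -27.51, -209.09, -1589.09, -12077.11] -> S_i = -3.62*7.60^i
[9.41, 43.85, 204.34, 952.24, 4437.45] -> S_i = 9.41*4.66^i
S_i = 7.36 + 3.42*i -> [7.36, 10.78, 14.2, 17.62, 21.04]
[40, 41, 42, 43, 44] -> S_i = 40 + 1*i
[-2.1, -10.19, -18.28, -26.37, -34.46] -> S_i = -2.10 + -8.09*i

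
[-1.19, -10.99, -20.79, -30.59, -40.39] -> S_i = -1.19 + -9.80*i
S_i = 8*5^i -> [8, 40, 200, 1000, 5000]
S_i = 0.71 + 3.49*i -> [0.71, 4.2, 7.69, 11.18, 14.67]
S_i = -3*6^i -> [-3, -18, -108, -648, -3888]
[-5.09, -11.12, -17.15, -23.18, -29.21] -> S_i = -5.09 + -6.03*i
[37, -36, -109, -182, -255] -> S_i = 37 + -73*i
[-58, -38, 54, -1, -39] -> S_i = Random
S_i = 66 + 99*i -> [66, 165, 264, 363, 462]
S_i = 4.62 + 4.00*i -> [4.62, 8.62, 12.62, 16.62, 20.62]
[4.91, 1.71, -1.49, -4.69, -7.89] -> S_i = 4.91 + -3.20*i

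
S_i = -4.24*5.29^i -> [-4.24, -22.43, -118.65, -627.67, -3320.39]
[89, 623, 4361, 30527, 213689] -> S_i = 89*7^i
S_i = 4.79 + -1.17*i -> [4.79, 3.62, 2.45, 1.28, 0.11]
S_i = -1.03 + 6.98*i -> [-1.03, 5.95, 12.93, 19.91, 26.89]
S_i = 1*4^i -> [1, 4, 16, 64, 256]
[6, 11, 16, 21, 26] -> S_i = 6 + 5*i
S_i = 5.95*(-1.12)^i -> [5.95, -6.66, 7.46, -8.36, 9.36]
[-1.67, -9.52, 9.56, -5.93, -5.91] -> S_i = Random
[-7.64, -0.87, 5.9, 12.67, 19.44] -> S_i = -7.64 + 6.77*i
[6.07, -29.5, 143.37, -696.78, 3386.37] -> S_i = 6.07*(-4.86)^i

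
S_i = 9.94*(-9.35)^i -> [9.94, -92.94, 868.98, -8124.96, 75968.37]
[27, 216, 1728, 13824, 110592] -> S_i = 27*8^i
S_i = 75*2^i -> [75, 150, 300, 600, 1200]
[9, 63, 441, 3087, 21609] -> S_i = 9*7^i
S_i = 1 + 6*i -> [1, 7, 13, 19, 25]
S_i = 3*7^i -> [3, 21, 147, 1029, 7203]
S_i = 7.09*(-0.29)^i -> [7.09, -2.06, 0.6, -0.17, 0.05]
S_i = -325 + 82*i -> [-325, -243, -161, -79, 3]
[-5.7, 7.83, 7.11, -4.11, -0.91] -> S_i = Random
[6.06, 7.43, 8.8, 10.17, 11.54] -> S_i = 6.06 + 1.37*i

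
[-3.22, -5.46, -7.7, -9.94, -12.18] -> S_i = -3.22 + -2.24*i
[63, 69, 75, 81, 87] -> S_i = 63 + 6*i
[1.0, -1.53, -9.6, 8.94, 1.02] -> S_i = Random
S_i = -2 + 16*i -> [-2, 14, 30, 46, 62]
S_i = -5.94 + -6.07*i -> [-5.94, -12.01, -18.08, -24.15, -30.22]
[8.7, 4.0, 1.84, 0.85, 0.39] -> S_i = 8.70*0.46^i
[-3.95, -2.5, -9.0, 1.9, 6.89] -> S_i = Random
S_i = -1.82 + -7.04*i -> [-1.82, -8.86, -15.9, -22.94, -29.98]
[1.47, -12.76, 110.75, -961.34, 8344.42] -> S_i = 1.47*(-8.68)^i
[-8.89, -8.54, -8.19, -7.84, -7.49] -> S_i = -8.89 + 0.35*i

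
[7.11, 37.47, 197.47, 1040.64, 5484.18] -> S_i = 7.11*5.27^i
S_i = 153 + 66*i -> [153, 219, 285, 351, 417]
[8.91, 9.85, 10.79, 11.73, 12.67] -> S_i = 8.91 + 0.94*i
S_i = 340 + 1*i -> [340, 341, 342, 343, 344]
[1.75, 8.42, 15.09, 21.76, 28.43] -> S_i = 1.75 + 6.67*i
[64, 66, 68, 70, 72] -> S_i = 64 + 2*i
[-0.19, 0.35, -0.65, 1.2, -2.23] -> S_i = -0.19*(-1.85)^i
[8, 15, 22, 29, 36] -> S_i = 8 + 7*i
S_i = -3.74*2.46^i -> [-3.74, -9.2, -22.63, -55.68, -136.97]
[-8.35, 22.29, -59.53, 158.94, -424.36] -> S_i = -8.35*(-2.67)^i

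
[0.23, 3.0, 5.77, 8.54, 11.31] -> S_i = 0.23 + 2.77*i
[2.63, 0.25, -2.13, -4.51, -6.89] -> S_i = 2.63 + -2.38*i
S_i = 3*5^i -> [3, 15, 75, 375, 1875]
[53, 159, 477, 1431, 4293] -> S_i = 53*3^i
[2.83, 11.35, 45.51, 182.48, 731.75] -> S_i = 2.83*4.01^i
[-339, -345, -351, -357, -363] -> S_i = -339 + -6*i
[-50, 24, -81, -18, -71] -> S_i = Random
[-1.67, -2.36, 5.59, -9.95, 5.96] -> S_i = Random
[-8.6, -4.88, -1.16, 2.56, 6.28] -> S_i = -8.60 + 3.72*i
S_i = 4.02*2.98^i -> [4.02, 11.98, 35.7, 106.38, 317.02]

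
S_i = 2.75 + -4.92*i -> [2.75, -2.17, -7.09, -12.01, -16.93]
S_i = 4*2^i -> [4, 8, 16, 32, 64]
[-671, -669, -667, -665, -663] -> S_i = -671 + 2*i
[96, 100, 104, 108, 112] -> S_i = 96 + 4*i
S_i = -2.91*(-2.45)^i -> [-2.91, 7.13, -17.47, 42.79, -104.85]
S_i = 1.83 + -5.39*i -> [1.83, -3.56, -8.95, -14.34, -19.73]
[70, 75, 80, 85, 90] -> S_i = 70 + 5*i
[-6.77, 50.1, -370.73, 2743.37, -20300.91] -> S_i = -6.77*(-7.40)^i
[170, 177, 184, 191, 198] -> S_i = 170 + 7*i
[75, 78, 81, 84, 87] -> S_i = 75 + 3*i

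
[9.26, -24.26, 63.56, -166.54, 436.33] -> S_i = 9.26*(-2.62)^i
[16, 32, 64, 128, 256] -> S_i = 16*2^i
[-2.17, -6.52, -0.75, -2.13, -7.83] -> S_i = Random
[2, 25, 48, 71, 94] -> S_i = 2 + 23*i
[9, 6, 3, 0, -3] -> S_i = 9 + -3*i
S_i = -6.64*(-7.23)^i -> [-6.64, 48.01, -347.09, 2509.48, -18143.51]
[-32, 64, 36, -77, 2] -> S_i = Random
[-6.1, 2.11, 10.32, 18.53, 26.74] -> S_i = -6.10 + 8.21*i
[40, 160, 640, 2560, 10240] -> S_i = 40*4^i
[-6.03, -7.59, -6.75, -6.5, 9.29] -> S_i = Random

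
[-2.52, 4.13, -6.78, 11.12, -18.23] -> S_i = -2.52*(-1.64)^i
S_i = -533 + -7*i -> [-533, -540, -547, -554, -561]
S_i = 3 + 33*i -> [3, 36, 69, 102, 135]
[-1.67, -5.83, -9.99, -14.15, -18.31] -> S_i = -1.67 + -4.16*i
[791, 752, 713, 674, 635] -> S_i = 791 + -39*i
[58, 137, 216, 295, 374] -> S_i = 58 + 79*i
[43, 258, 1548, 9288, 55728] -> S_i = 43*6^i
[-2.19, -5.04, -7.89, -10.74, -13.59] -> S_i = -2.19 + -2.85*i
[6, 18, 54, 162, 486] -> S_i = 6*3^i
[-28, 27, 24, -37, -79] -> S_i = Random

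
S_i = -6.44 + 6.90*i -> [-6.44, 0.46, 7.36, 14.26, 21.16]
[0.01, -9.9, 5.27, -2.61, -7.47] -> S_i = Random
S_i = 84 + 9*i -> [84, 93, 102, 111, 120]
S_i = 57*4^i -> [57, 228, 912, 3648, 14592]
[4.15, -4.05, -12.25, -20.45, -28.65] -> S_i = 4.15 + -8.20*i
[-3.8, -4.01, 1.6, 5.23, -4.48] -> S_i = Random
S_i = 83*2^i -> [83, 166, 332, 664, 1328]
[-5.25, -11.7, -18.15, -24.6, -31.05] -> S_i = -5.25 + -6.45*i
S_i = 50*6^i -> [50, 300, 1800, 10800, 64800]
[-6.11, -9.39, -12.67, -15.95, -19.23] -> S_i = -6.11 + -3.28*i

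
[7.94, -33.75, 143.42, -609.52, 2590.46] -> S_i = 7.94*(-4.25)^i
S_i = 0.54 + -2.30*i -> [0.54, -1.76, -4.06, -6.36, -8.66]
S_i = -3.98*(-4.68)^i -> [-3.98, 18.63, -87.17, 407.96, -1909.27]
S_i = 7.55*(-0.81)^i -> [7.55, -6.12, 4.95, -4.01, 3.25]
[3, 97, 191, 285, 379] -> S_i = 3 + 94*i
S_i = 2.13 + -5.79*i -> [2.13, -3.66, -9.45, -15.24, -21.03]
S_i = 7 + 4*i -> [7, 11, 15, 19, 23]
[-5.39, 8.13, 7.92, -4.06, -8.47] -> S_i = Random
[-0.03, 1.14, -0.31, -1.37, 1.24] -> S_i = Random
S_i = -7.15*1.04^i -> [-7.15, -7.44, -7.73, -8.04, -8.36]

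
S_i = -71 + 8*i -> [-71, -63, -55, -47, -39]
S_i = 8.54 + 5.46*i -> [8.54, 14.0, 19.46, 24.92, 30.38]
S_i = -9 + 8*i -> [-9, -1, 7, 15, 23]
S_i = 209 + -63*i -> [209, 146, 83, 20, -43]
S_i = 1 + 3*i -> [1, 4, 7, 10, 13]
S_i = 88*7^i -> [88, 616, 4312, 30184, 211288]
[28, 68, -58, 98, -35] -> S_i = Random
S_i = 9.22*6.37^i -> [9.22, 58.73, 374.12, 2383.14, 15180.59]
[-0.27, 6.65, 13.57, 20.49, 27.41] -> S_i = -0.27 + 6.92*i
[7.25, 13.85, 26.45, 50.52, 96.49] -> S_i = 7.25*1.91^i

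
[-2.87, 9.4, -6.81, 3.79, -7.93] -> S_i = Random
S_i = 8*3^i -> [8, 24, 72, 216, 648]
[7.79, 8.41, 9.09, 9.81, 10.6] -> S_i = 7.79*1.08^i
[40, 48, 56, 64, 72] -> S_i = 40 + 8*i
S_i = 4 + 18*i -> [4, 22, 40, 58, 76]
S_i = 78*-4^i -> [78, -312, 1248, -4992, 19968]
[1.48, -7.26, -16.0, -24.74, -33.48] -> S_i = 1.48 + -8.74*i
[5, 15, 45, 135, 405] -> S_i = 5*3^i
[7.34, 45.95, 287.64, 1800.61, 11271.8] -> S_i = 7.34*6.26^i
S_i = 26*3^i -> [26, 78, 234, 702, 2106]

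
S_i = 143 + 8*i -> [143, 151, 159, 167, 175]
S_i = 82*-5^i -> [82, -410, 2050, -10250, 51250]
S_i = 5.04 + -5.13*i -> [5.04, -0.09, -5.22, -10.35, -15.48]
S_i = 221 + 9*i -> [221, 230, 239, 248, 257]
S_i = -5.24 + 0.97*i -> [-5.24, -4.27, -3.3, -2.33, -1.36]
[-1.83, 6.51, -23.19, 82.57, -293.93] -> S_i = -1.83*(-3.56)^i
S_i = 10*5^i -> [10, 50, 250, 1250, 6250]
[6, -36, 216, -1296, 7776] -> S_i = 6*-6^i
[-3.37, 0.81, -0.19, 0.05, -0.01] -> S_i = -3.37*(-0.24)^i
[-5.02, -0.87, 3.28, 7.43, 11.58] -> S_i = -5.02 + 4.15*i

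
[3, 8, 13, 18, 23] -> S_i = 3 + 5*i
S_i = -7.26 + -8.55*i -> [-7.26, -15.81, -24.36, -32.91, -41.46]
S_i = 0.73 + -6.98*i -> [0.73, -6.25, -13.23, -20.21, -27.19]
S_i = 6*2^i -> [6, 12, 24, 48, 96]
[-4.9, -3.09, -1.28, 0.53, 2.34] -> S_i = -4.90 + 1.81*i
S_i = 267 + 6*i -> [267, 273, 279, 285, 291]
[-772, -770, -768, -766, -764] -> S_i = -772 + 2*i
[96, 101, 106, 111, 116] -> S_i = 96 + 5*i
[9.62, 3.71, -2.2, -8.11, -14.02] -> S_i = 9.62 + -5.91*i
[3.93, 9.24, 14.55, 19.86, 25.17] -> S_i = 3.93 + 5.31*i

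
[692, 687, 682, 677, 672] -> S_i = 692 + -5*i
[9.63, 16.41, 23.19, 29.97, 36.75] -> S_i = 9.63 + 6.78*i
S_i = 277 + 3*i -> [277, 280, 283, 286, 289]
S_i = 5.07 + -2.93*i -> [5.07, 2.14, -0.79, -3.72, -6.65]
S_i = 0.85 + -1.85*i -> [0.85, -1.0, -2.85, -4.7, -6.55]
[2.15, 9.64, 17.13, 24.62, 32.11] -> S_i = 2.15 + 7.49*i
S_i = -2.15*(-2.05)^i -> [-2.15, 4.41, -9.04, 18.52, -37.97]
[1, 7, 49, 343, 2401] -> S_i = 1*7^i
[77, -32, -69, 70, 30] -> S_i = Random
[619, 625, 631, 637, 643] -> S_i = 619 + 6*i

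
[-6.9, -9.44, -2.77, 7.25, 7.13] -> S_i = Random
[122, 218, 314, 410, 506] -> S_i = 122 + 96*i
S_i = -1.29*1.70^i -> [-1.29, -2.19, -3.73, -6.34, -10.77]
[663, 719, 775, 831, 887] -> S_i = 663 + 56*i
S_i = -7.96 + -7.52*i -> [-7.96, -15.48, -23.0, -30.52, -38.04]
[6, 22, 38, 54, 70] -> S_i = 6 + 16*i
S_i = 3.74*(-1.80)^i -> [3.74, -6.73, 12.12, -21.81, 39.26]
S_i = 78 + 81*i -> [78, 159, 240, 321, 402]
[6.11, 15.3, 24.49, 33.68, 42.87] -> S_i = 6.11 + 9.19*i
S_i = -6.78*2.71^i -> [-6.78, -18.37, -49.79, -134.94, -365.68]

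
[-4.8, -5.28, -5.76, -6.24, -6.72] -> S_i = -4.80 + -0.48*i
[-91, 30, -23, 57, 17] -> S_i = Random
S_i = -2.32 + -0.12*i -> [-2.32, -2.44, -2.56, -2.68, -2.8]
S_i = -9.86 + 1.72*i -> [-9.86, -8.14, -6.42, -4.7, -2.98]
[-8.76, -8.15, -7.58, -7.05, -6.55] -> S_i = -8.76*0.93^i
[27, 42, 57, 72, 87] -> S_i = 27 + 15*i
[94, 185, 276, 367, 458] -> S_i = 94 + 91*i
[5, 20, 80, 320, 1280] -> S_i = 5*4^i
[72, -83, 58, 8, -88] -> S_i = Random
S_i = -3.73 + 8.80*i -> [-3.73, 5.07, 13.87, 22.67, 31.47]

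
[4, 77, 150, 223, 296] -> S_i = 4 + 73*i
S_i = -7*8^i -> [-7, -56, -448, -3584, -28672]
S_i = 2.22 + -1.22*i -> [2.22, 1.0, -0.22, -1.44, -2.66]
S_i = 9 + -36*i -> [9, -27, -63, -99, -135]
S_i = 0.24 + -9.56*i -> [0.24, -9.32, -18.88, -28.44, -38.0]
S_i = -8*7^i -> [-8, -56, -392, -2744, -19208]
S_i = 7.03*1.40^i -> [7.03, 9.84, 13.78, 19.29, 27.01]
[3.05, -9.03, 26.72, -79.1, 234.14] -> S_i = 3.05*(-2.96)^i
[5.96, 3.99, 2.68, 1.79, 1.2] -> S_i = 5.96*0.67^i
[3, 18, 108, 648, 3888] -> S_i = 3*6^i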